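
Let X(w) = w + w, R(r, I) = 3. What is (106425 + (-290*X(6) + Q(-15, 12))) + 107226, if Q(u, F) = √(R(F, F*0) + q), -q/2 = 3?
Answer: 210171 + I*√3 ≈ 2.1017e+5 + 1.732*I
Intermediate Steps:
X(w) = 2*w
q = -6 (q = -2*3 = -6)
Q(u, F) = I*√3 (Q(u, F) = √(3 - 6) = √(-3) = I*√3)
(106425 + (-290*X(6) + Q(-15, 12))) + 107226 = (106425 + (-580*6 + I*√3)) + 107226 = (106425 + (-290*12 + I*√3)) + 107226 = (106425 + (-3480 + I*√3)) + 107226 = (102945 + I*√3) + 107226 = 210171 + I*√3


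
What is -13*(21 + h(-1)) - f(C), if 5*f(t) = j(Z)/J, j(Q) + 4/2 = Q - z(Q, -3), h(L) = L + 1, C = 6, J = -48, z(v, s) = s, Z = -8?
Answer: -65527/240 ≈ -273.03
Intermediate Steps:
h(L) = 1 + L
j(Q) = 1 + Q (j(Q) = -2 + (Q - 1*(-3)) = -2 + (Q + 3) = -2 + (3 + Q) = 1 + Q)
f(t) = 7/240 (f(t) = ((1 - 8)/(-48))/5 = (-7*(-1/48))/5 = (⅕)*(7/48) = 7/240)
-13*(21 + h(-1)) - f(C) = -13*(21 + (1 - 1)) - 1*7/240 = -13*(21 + 0) - 7/240 = -13*21 - 7/240 = -273 - 7/240 = -65527/240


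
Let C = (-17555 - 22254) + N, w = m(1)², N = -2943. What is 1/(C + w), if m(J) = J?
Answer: -1/42751 ≈ -2.3391e-5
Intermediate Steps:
w = 1 (w = 1² = 1)
C = -42752 (C = (-17555 - 22254) - 2943 = -39809 - 2943 = -42752)
1/(C + w) = 1/(-42752 + 1) = 1/(-42751) = -1/42751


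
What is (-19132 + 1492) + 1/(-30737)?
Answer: -542200681/30737 ≈ -17640.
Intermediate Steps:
(-19132 + 1492) + 1/(-30737) = -17640 - 1/30737 = -542200681/30737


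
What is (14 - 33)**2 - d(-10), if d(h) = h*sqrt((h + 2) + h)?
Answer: 361 + 30*I*sqrt(2) ≈ 361.0 + 42.426*I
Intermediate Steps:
d(h) = h*sqrt(2 + 2*h) (d(h) = h*sqrt((2 + h) + h) = h*sqrt(2 + 2*h))
(14 - 33)**2 - d(-10) = (14 - 33)**2 - (-10)*sqrt(2 + 2*(-10)) = (-19)**2 - (-10)*sqrt(2 - 20) = 361 - (-10)*sqrt(-18) = 361 - (-10)*3*I*sqrt(2) = 361 - (-30)*I*sqrt(2) = 361 + 30*I*sqrt(2)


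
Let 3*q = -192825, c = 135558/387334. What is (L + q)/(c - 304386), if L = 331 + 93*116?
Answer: 10294563052/58949455683 ≈ 0.17463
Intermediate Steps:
L = 11119 (L = 331 + 10788 = 11119)
c = 67779/193667 (c = 135558*(1/387334) = 67779/193667 ≈ 0.34998)
q = -64275 (q = (⅓)*(-192825) = -64275)
(L + q)/(c - 304386) = (11119 - 64275)/(67779/193667 - 304386) = -53156/(-58949455683/193667) = -53156*(-193667/58949455683) = 10294563052/58949455683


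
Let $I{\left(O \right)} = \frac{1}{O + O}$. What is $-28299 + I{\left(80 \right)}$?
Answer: $- \frac{4527839}{160} \approx -28299.0$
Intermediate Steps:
$I{\left(O \right)} = \frac{1}{2 O}$
$-28299 + I{\left(80 \right)} = -28299 + \frac{1}{2 \cdot 80} = -28299 + \frac{1}{2} \cdot \frac{1}{80} = -28299 + \frac{1}{160} = - \frac{4527839}{160}$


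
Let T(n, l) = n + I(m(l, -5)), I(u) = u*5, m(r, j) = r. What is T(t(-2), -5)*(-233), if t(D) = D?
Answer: 6291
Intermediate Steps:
I(u) = 5*u
T(n, l) = n + 5*l
T(t(-2), -5)*(-233) = (-2 + 5*(-5))*(-233) = (-2 - 25)*(-233) = -27*(-233) = 6291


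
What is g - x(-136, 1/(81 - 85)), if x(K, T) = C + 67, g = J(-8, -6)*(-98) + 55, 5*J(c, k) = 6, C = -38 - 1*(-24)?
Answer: -578/5 ≈ -115.60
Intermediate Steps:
C = -14 (C = -38 + 24 = -14)
J(c, k) = 6/5 (J(c, k) = (⅕)*6 = 6/5)
g = -313/5 (g = (6/5)*(-98) + 55 = -588/5 + 55 = -313/5 ≈ -62.600)
x(K, T) = 53 (x(K, T) = -14 + 67 = 53)
g - x(-136, 1/(81 - 85)) = -313/5 - 1*53 = -313/5 - 53 = -578/5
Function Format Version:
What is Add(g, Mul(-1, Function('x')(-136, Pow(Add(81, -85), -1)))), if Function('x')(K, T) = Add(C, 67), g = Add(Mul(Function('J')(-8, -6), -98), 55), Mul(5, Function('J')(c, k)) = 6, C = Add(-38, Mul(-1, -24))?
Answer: Rational(-578, 5) ≈ -115.60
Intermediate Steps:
C = -14 (C = Add(-38, 24) = -14)
Function('J')(c, k) = Rational(6, 5) (Function('J')(c, k) = Mul(Rational(1, 5), 6) = Rational(6, 5))
g = Rational(-313, 5) (g = Add(Mul(Rational(6, 5), -98), 55) = Add(Rational(-588, 5), 55) = Rational(-313, 5) ≈ -62.600)
Function('x')(K, T) = 53 (Function('x')(K, T) = Add(-14, 67) = 53)
Add(g, Mul(-1, Function('x')(-136, Pow(Add(81, -85), -1)))) = Add(Rational(-313, 5), Mul(-1, 53)) = Add(Rational(-313, 5), -53) = Rational(-578, 5)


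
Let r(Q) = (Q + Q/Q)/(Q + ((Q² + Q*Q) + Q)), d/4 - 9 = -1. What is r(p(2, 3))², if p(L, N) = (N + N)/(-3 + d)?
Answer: 841/144 ≈ 5.8403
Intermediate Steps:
d = 32 (d = 36 + 4*(-1) = 36 - 4 = 32)
p(L, N) = 2*N/29 (p(L, N) = (N + N)/(-3 + 32) = (2*N)/29 = (2*N)*(1/29) = 2*N/29)
r(Q) = (1 + Q)/(2*Q + 2*Q²) (r(Q) = (Q + 1)/(Q + ((Q² + Q²) + Q)) = (1 + Q)/(Q + (2*Q² + Q)) = (1 + Q)/(Q + (Q + 2*Q²)) = (1 + Q)/(2*Q + 2*Q²))
r(p(2, 3))² = (1/(2*(((2/29)*3))))² = (1/(2*(6/29)))² = ((½)*(29/6))² = (29/12)² = 841/144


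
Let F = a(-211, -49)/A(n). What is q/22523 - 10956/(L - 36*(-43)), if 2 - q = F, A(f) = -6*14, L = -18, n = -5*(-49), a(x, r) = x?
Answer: -1151559599/160814220 ≈ -7.1608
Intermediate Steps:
n = 245
A(f) = -84
F = 211/84 (F = -211/(-84) = -211*(-1/84) = 211/84 ≈ 2.5119)
q = -43/84 (q = 2 - 1*211/84 = 2 - 211/84 = -43/84 ≈ -0.51190)
q/22523 - 10956/(L - 36*(-43)) = -43/84/22523 - 10956/(-18 - 36*(-43)) = -43/84*1/22523 - 10956/(-18 + 1548) = -43/1891932 - 10956/1530 = -43/1891932 - 10956*1/1530 = -43/1891932 - 1826/255 = -1151559599/160814220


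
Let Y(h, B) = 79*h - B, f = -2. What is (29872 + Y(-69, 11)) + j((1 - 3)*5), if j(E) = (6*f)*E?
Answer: 24530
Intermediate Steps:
Y(h, B) = -B + 79*h
j(E) = -12*E (j(E) = (6*(-2))*E = -12*E)
(29872 + Y(-69, 11)) + j((1 - 3)*5) = (29872 + (-1*11 + 79*(-69))) - 12*(1 - 3)*5 = (29872 + (-11 - 5451)) - (-24)*5 = (29872 - 5462) - 12*(-10) = 24410 + 120 = 24530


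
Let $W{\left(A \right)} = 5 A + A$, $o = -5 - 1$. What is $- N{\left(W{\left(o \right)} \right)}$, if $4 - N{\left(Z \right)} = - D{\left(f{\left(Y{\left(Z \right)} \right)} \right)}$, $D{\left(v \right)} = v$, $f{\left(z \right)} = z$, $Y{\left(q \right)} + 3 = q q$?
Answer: $-1297$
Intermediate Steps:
$Y{\left(q \right)} = -3 + q^{2}$ ($Y{\left(q \right)} = -3 + q q = -3 + q^{2}$)
$o = -6$ ($o = -5 - 1 = -6$)
$W{\left(A \right)} = 6 A$
$N{\left(Z \right)} = 1 + Z^{2}$ ($N{\left(Z \right)} = 4 - - (-3 + Z^{2}) = 4 - \left(3 - Z^{2}\right) = 4 + \left(-3 + Z^{2}\right) = 1 + Z^{2}$)
$- N{\left(W{\left(o \right)} \right)} = - (1 + \left(6 \left(-6\right)\right)^{2}) = - (1 + \left(-36\right)^{2}) = - (1 + 1296) = \left(-1\right) 1297 = -1297$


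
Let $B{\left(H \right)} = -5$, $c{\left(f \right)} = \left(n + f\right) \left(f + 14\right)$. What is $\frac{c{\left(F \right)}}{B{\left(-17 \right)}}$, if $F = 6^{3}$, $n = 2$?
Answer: $-10028$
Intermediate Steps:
$F = 216$
$c{\left(f \right)} = \left(2 + f\right) \left(14 + f\right)$ ($c{\left(f \right)} = \left(2 + f\right) \left(f + 14\right) = \left(2 + f\right) \left(14 + f\right)$)
$\frac{c{\left(F \right)}}{B{\left(-17 \right)}} = \frac{28 + 216^{2} + 16 \cdot 216}{-5} = \left(28 + 46656 + 3456\right) \left(- \frac{1}{5}\right) = 50140 \left(- \frac{1}{5}\right) = -10028$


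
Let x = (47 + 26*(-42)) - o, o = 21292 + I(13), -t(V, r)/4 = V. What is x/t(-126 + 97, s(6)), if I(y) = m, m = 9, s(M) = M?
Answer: -11173/58 ≈ -192.64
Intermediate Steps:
t(V, r) = -4*V
I(y) = 9
o = 21301 (o = 21292 + 9 = 21301)
x = -22346 (x = (47 + 26*(-42)) - 1*21301 = (47 - 1092) - 21301 = -1045 - 21301 = -22346)
x/t(-126 + 97, s(6)) = -22346*(-1/(4*(-126 + 97))) = -22346/((-4*(-29))) = -22346/116 = -22346*1/116 = -11173/58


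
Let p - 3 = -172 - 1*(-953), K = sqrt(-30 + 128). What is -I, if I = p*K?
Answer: -5488*sqrt(2) ≈ -7761.2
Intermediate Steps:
K = 7*sqrt(2) (K = sqrt(98) = 7*sqrt(2) ≈ 9.8995)
p = 784 (p = 3 + (-172 - 1*(-953)) = 3 + (-172 + 953) = 3 + 781 = 784)
I = 5488*sqrt(2) (I = 784*(7*sqrt(2)) = 5488*sqrt(2) ≈ 7761.2)
-I = -5488*sqrt(2)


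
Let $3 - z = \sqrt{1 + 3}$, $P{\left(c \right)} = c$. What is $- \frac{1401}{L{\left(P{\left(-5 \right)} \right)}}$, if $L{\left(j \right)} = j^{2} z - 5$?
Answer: $- \frac{1401}{20} \approx -70.05$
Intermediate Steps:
$z = 1$ ($z = 3 - \sqrt{1 + 3} = 3 - \sqrt{4} = 3 - 2 = 1$)
$L{\left(j \right)} = -5 + j^{2}$ ($L{\left(j \right)} = j^{2} \cdot 1 - 5 = j^{2} - 5 = -5 + j^{2}$)
$- \frac{1401}{L{\left(P{\left(-5 \right)} \right)}} = - \frac{1401}{-5 + \left(-5\right)^{2}} = - \frac{1401}{-5 + 25} = - \frac{1401}{20}$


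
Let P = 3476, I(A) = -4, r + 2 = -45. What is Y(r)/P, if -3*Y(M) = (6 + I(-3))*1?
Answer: -1/5214 ≈ -0.00019179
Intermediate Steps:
r = -47 (r = -2 - 45 = -47)
Y(M) = -2/3 (Y(M) = -(6 - 4)/3 = -2/3)
Y(r)/P = -2/3/3476 = -2/3*1/3476 = -1/5214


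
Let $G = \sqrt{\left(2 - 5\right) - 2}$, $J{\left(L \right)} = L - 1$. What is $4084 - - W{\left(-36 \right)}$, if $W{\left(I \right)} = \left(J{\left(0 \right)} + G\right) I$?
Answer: $4120 - 36 i \sqrt{5} \approx 4120.0 - 80.498 i$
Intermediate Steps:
$J{\left(L \right)} = -1 + L$ ($J{\left(L \right)} = L - 1 = -1 + L$)
$G = i \sqrt{5}$ ($G = \sqrt{\left(2 - 5\right) - 2} = \sqrt{-3 - 2} = \sqrt{-5} = i \sqrt{5} \approx 2.2361 i$)
$W{\left(I \right)} = I \left(-1 + i \sqrt{5}\right)$ ($W{\left(I \right)} = \left(\left(-1 + 0\right) + i \sqrt{5}\right) I = \left(-1 + i \sqrt{5}\right) I = I \left(-1 + i \sqrt{5}\right)$)
$4084 - - W{\left(-36 \right)} = 4084 - - \left(-36\right) \left(-1 + i \sqrt{5}\right) = 4084 - - (36 - 36 i \sqrt{5}) = 4084 - \left(-36 + 36 i \sqrt{5}\right) = 4084 + \left(36 - 36 i \sqrt{5}\right) = 4120 - 36 i \sqrt{5}$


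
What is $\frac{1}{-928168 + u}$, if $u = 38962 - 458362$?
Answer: $- \frac{1}{1347568} \approx -7.4208 \cdot 10^{-7}$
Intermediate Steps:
$u = -419400$ ($u = 38962 - 458362 = -419400$)
$\frac{1}{-928168 + u} = \frac{1}{-928168 - 419400} = \frac{1}{-1347568} = - \frac{1}{1347568}$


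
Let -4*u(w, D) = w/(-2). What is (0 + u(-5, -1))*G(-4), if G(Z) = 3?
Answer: -15/8 ≈ -1.8750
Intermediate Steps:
u(w, D) = w/8 (u(w, D) = -w/(4*(-2)) = -w*(-1)/(4*2) = -(-1)*w/8 = w/8)
(0 + u(-5, -1))*G(-4) = (0 + (⅛)*(-5))*3 = (0 - 5/8)*3 = -5/8*3 = -15/8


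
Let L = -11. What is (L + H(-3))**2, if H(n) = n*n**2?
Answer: 1444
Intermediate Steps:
H(n) = n**3
(L + H(-3))**2 = (-11 + (-3)**3)**2 = (-11 - 27)**2 = (-38)**2 = 1444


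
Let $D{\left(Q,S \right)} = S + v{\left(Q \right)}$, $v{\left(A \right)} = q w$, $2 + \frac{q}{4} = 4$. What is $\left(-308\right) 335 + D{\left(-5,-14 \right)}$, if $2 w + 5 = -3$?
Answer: $-103226$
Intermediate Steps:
$q = 8$ ($q = -8 + 4 \cdot 4 = -8 + 16 = 8$)
$w = -4$ ($w = - \frac{5}{2} + \frac{1}{2} \left(-3\right) = - \frac{5}{2} - \frac{3}{2} = -4$)
$v{\left(A \right)} = -32$ ($v{\left(A \right)} = 8 \left(-4\right) = -32$)
$D{\left(Q,S \right)} = -32 + S$ ($D{\left(Q,S \right)} = S - 32 = -32 + S$)
$\left(-308\right) 335 + D{\left(-5,-14 \right)} = \left(-308\right) 335 - 46 = -103180 - 46 = -103226$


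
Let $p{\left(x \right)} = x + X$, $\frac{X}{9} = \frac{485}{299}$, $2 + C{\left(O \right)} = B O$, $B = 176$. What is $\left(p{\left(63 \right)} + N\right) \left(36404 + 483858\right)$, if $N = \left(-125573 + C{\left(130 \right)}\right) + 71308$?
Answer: $- \frac{4870438435882}{299} \approx -1.6289 \cdot 10^{10}$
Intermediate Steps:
$C{\left(O \right)} = -2 + 176 O$
$N = -31387$ ($N = \left(-125573 + \left(-2 + 176 \cdot 130\right)\right) + 71308 = \left(-125573 + \left(-2 + 22880\right)\right) + 71308 = \left(-125573 + 22878\right) + 71308 = -102695 + 71308 = -31387$)
$X = \frac{4365}{299}$ ($X = 9 \cdot \frac{485}{299} = \frac{4365}{299} \approx 14.599$)
$p{\left(x \right)} = \frac{4365}{299} + x$ ($p{\left(x \right)} = x + \frac{4365}{299} = \frac{4365}{299} + x$)
$\left(p{\left(63 \right)} + N\right) \left(36404 + 483858\right) = \left(\left(\frac{4365}{299} + 63\right) - 31387\right) \left(36404 + 483858\right) = \left(\frac{23202}{299} - 31387\right) 520262 = \left(- \frac{9361511}{299}\right) 520262 = - \frac{4870438435882}{299}$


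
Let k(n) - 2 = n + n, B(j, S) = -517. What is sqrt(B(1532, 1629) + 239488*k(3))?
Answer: sqrt(1915387) ≈ 1384.0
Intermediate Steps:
k(n) = 2 + 2*n (k(n) = 2 + (n + n) = 2 + 2*n)
sqrt(B(1532, 1629) + 239488*k(3)) = sqrt(-517 + 239488*(2 + 2*3)) = sqrt(-517 + 239488*(2 + 6)) = sqrt(-517 + 239488*8) = sqrt(-517 + 1915904) = sqrt(1915387)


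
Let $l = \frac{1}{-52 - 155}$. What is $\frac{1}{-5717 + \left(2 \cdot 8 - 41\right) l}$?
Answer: $- \frac{207}{1183394} \approx -0.00017492$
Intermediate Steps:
$l = - \frac{1}{207}$ ($l = \frac{1}{-207} = - \frac{1}{207} \approx -0.0048309$)
$\frac{1}{-5717 + \left(2 \cdot 8 - 41\right) l} = \frac{1}{-5717 + \left(2 \cdot 8 - 41\right) \left(- \frac{1}{207}\right)} = \frac{1}{-5717 + \left(16 - 41\right) \left(- \frac{1}{207}\right)} = \frac{1}{-5717 - - \frac{25}{207}} = \frac{1}{-5717 + \frac{25}{207}} = \frac{1}{- \frac{1183394}{207}} = - \frac{207}{1183394}$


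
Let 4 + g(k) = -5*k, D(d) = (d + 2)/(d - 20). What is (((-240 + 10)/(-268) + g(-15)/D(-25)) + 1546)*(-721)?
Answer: -3745989387/3082 ≈ -1.2154e+6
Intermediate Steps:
D(d) = (2 + d)/(-20 + d)
g(k) = -4 - 5*k
(((-240 + 10)/(-268) + g(-15)/D(-25)) + 1546)*(-721) = (((-240 + 10)/(-268) + (-4 - 5*(-15))/(((2 - 25)/(-20 - 25)))) + 1546)*(-721) = ((-230*(-1/268) + (-4 + 75)/((-23/(-45)))) + 1546)*(-721) = ((115/134 + 71/((-1/45*(-23)))) + 1546)*(-721) = ((115/134 + 71/(23/45)) + 1546)*(-721) = ((115/134 + 71*(45/23)) + 1546)*(-721) = ((115/134 + 3195/23) + 1546)*(-721) = (430775/3082 + 1546)*(-721) = (5195547/3082)*(-721) = -3745989387/3082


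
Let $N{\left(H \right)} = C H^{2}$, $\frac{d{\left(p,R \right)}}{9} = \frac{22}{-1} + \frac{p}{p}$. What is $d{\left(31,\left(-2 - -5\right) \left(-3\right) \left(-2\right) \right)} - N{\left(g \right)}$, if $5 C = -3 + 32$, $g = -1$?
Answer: $- \frac{974}{5} \approx -194.8$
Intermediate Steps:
$C = \frac{29}{5}$ ($C = \frac{-3 + 32}{5} = \frac{1}{5} \cdot 29 = \frac{29}{5} \approx 5.8$)
$d{\left(p,R \right)} = -189$ ($d{\left(p,R \right)} = 9 \left(\frac{22}{-1} + \frac{p}{p}\right) = 9 \left(22 \left(-1\right) + 1\right) = 9 \left(-22 + 1\right) = 9 \left(-21\right) = -189$)
$N{\left(H \right)} = \frac{29 H^{2}}{5}$
$d{\left(31,\left(-2 - -5\right) \left(-3\right) \left(-2\right) \right)} - N{\left(g \right)} = -189 - \frac{29 \left(-1\right)^{2}}{5} = -189 - \frac{29}{5} \cdot 1 = -189 - \frac{29}{5} = - \frac{974}{5}$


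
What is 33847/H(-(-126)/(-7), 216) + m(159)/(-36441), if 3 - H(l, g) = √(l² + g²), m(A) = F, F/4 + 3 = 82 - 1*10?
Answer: -2696601/1243043 - 3982*√145/307 ≈ -158.36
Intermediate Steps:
F = 276 (F = -12 + 4*(82 - 1*10) = -12 + 4*(82 - 10) = -12 + 4*72 = -12 + 288 = 276)
m(A) = 276
H(l, g) = 3 - √(g² + l²) (H(l, g) = 3 - √(l² + g²) = 3 - √(g² + l²))
33847/H(-(-126)/(-7), 216) + m(159)/(-36441) = 33847/(3 - √(216² + (-(-126)/(-7))²)) + 276/(-36441) = 33847/(3 - √(46656 + (-(-126)*(-1)/7)²)) + 276*(-1/36441) = 33847/(3 - √(46656 + (-9*2)²)) - 92/12147 = 33847/(3 - √(46656 + (-18)²)) - 92/12147 = 33847/(3 - √(46656 + 324)) - 92/12147 = 33847/(3 - √46980) - 92/12147 = 33847/(3 - 18*√145) - 92/12147 = -92/12147 + 33847/(3 - 18*√145)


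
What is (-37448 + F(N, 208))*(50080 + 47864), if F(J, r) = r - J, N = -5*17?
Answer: -3639109320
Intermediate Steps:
N = -85
(-37448 + F(N, 208))*(50080 + 47864) = (-37448 + (208 - 1*(-85)))*(50080 + 47864) = (-37448 + (208 + 85))*97944 = (-37448 + 293)*97944 = -37155*97944 = -3639109320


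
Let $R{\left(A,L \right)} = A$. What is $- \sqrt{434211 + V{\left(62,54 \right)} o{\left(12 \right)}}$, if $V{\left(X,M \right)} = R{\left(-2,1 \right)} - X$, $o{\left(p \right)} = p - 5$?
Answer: $- \sqrt{433763} \approx -658.61$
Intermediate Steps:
$o{\left(p \right)} = -5 + p$
$V{\left(X,M \right)} = -2 - X$
$- \sqrt{434211 + V{\left(62,54 \right)} o{\left(12 \right)}} = - \sqrt{434211 + \left(-2 - 62\right) \left(-5 + 12\right)} = - \sqrt{434211 + \left(-2 - 62\right) 7} = - \sqrt{434211 - 448} = - \sqrt{433763}$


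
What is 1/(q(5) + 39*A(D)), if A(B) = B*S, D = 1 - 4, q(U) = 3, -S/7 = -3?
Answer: -1/2454 ≈ -0.00040750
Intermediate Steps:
S = 21 (S = -7*(-3) = 21)
D = -3
A(B) = 21*B (A(B) = B*21 = 21*B)
1/(q(5) + 39*A(D)) = 1/(3 + 39*(21*(-3))) = 1/(3 + 39*(-63)) = 1/(3 - 2457) = 1/(-2454) = -1/2454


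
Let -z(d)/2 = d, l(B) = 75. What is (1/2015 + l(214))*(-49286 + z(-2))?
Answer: -7447791532/2015 ≈ -3.6962e+6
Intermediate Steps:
z(d) = -2*d
(1/2015 + l(214))*(-49286 + z(-2)) = (1/2015 + 75)*(-49286 - 2*(-2)) = (1/2015 + 75)*(-49286 + 4) = (151126/2015)*(-49282) = -7447791532/2015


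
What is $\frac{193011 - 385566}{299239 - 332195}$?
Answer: $\frac{17505}{2996} \approx 5.8428$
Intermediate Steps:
$\frac{193011 - 385566}{299239 - 332195} = - \frac{192555}{-32956} = \left(-192555\right) \left(- \frac{1}{32956}\right) = \frac{17505}{2996}$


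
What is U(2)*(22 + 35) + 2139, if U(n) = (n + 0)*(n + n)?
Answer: 2595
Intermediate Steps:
U(n) = 2*n² (U(n) = n*(2*n) = 2*n²)
U(2)*(22 + 35) + 2139 = (2*2²)*(22 + 35) + 2139 = (2*4)*57 + 2139 = 8*57 + 2139 = 456 + 2139 = 2595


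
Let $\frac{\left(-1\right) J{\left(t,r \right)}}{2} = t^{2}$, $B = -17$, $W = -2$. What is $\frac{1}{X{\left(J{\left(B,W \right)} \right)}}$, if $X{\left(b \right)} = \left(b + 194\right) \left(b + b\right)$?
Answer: $\frac{1}{443904} \approx 2.2527 \cdot 10^{-6}$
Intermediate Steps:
$J{\left(t,r \right)} = - 2 t^{2}$
$X{\left(b \right)} = 2 b \left(194 + b\right)$ ($X{\left(b \right)} = \left(194 + b\right) 2 b = 2 b \left(194 + b\right)$)
$\frac{1}{X{\left(J{\left(B,W \right)} \right)}} = \frac{1}{2 \left(- 2 \left(-17\right)^{2}\right) \left(194 - 2 \left(-17\right)^{2}\right)} = \frac{1}{2 \left(\left(-2\right) 289\right) \left(194 - 578\right)} = \frac{1}{2 \left(-578\right) \left(194 - 578\right)} = \frac{1}{2 \left(-578\right) \left(-384\right)} = \frac{1}{443904}$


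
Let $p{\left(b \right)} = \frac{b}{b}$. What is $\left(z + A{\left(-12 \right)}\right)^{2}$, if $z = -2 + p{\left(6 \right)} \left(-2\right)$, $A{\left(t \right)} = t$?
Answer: $256$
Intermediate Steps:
$p{\left(b \right)} = 1$
$z = -4$ ($z = -2 + 1 \left(-2\right) = -2 - 2 = -4$)
$\left(z + A{\left(-12 \right)}\right)^{2} = \left(-4 - 12\right)^{2} = \left(-16\right)^{2} = 256$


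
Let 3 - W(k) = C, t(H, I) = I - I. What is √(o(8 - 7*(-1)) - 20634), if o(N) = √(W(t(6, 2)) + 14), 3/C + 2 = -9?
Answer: √(-2496714 + 11*√2090)/11 ≈ 143.63*I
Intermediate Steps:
t(H, I) = 0
C = -3/11 (C = 3/(-2 - 9) = 3/(-11) = 3*(-1/11) = -3/11 ≈ -0.27273)
W(k) = 36/11 (W(k) = 3 - 1*(-3/11) = 3 + 3/11 = 36/11)
o(N) = √2090/11 (o(N) = √(36/11 + 14) = √(190/11) = √2090/11)
√(o(8 - 7*(-1)) - 20634) = √(√2090/11 - 20634) = √(-20634 + √2090/11)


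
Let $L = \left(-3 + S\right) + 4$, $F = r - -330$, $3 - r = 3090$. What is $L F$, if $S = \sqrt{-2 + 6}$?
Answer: $-8271$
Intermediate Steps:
$r = -3087$ ($r = 3 - 3090 = -3087$)
$S = 2$ ($S = \sqrt{4} = 2$)
$F = -2757$ ($F = -3087 - -330 = -3087 + 330 = -2757$)
$L = 3$ ($L = \left(-3 + 2\right) + 4 = -1 + 4 = 3$)
$L F = 3 \left(-2757\right) = -8271$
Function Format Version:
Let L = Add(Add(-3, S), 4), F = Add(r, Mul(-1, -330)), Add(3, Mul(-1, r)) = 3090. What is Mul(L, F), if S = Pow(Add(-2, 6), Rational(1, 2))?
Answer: -8271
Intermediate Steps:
r = -3087 (r = Add(3, Mul(-1, 3090)) = Add(3, -3090) = -3087)
S = 2 (S = Pow(4, Rational(1, 2)) = 2)
F = -2757 (F = Add(-3087, Mul(-1, -330)) = Add(-3087, 330) = -2757)
L = 3 (L = Add(Add(-3, 2), 4) = Add(-1, 4) = 3)
Mul(L, F) = Mul(3, -2757) = -8271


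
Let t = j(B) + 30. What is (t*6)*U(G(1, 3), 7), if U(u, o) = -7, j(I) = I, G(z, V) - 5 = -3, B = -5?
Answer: -1050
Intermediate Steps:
G(z, V) = 2 (G(z, V) = 5 - 3 = 2)
t = 25 (t = -5 + 30 = 25)
(t*6)*U(G(1, 3), 7) = (25*6)*(-7) = 150*(-7) = -1050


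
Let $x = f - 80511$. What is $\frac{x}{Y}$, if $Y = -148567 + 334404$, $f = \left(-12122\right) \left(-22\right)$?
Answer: $\frac{186173}{185837} \approx 1.0018$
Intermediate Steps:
$f = 266684$
$Y = 185837$
$x = 186173$ ($x = 266684 - 80511 = 186173$)
$\frac{x}{Y} = \frac{186173}{185837}$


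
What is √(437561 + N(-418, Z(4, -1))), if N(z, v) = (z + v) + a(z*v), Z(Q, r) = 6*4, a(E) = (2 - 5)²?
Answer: 2*√109294 ≈ 661.19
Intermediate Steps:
a(E) = 9 (a(E) = (-3)² = 9)
Z(Q, r) = 24
N(z, v) = 9 + v + z (N(z, v) = (z + v) + 9 = (v + z) + 9 = 9 + v + z)
√(437561 + N(-418, Z(4, -1))) = √(437561 + (9 + 24 - 418)) = √(437561 - 385) = √437176 = 2*√109294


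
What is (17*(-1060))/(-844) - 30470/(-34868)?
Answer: 81754755/3678574 ≈ 22.225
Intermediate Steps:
(17*(-1060))/(-844) - 30470/(-34868) = -18020*(-1/844) - 30470*(-1/34868) = 4505/211 + 15235/17434 = 81754755/3678574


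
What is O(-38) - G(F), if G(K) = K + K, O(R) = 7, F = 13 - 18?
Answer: 17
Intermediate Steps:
F = -5
G(K) = 2*K
O(-38) - G(F) = 7 - 2*(-5) = 7 - 1*(-10) = 7 + 10 = 17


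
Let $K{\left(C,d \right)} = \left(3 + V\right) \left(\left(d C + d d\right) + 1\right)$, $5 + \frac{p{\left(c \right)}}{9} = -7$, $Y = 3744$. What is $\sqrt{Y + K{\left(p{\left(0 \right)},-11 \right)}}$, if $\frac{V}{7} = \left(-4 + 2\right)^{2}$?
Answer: $\sqrt{44354} \approx 210.6$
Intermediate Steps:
$p{\left(c \right)} = -108$ ($p{\left(c \right)} = -45 + 9 \left(-7\right) = -45 - 63 = -108$)
$V = 28$ ($V = 7 \left(-4 + 2\right)^{2} = 7 \left(-2\right)^{2} = 7 \cdot 4 = 28$)
$K{\left(C,d \right)} = 31 + 31 d^{2} + 31 C d$ ($K{\left(C,d \right)} = \left(3 + 28\right) \left(\left(d C + d d\right) + 1\right) = 31 \left(\left(C d + d^{2}\right) + 1\right) = 31 \left(\left(d^{2} + C d\right) + 1\right) = 31 \left(1 + d^{2} + C d\right) = 31 + 31 d^{2} + 31 C d$)
$\sqrt{Y + K{\left(p{\left(0 \right)},-11 \right)}} = \sqrt{3744 + \left(31 + 31 \left(-11\right)^{2} + 31 \left(-108\right) \left(-11\right)\right)} = \sqrt{3744 + \left(31 + 31 \cdot 121 + 36828\right)} = \sqrt{3744 + \left(31 + 3751 + 36828\right)} = \sqrt{3744 + 40610} = \sqrt{44354}$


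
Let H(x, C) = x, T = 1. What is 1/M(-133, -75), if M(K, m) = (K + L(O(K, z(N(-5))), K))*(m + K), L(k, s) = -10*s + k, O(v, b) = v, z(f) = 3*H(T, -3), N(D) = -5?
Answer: -1/221312 ≈ -4.5185e-6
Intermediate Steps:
z(f) = 3 (z(f) = 3*1 = 3)
L(k, s) = k - 10*s
M(K, m) = -8*K*(K + m) (M(K, m) = (K + (K - 10*K))*(m + K) = (K - 9*K)*(K + m) = (-8*K)*(K + m) = -8*K*(K + m))
1/M(-133, -75) = 1/(8*(-133)*(-1*(-133) - 1*(-75))) = 1/(8*(-133)*(133 + 75)) = 1/(8*(-133)*208) = 1/(-221312) = -1/221312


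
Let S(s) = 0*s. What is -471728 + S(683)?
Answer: -471728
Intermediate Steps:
S(s) = 0
-471728 + S(683) = -471728 + 0 = -471728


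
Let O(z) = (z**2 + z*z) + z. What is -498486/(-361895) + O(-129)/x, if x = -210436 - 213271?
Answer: 199214102667/153337444765 ≈ 1.2992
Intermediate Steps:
x = -423707
O(z) = z + 2*z**2 (O(z) = (z**2 + z**2) + z = 2*z**2 + z = z + 2*z**2)
-498486/(-361895) + O(-129)/x = -498486/(-361895) - 129*(1 + 2*(-129))/(-423707) = -498486*(-1/361895) - 129*(1 - 258)*(-1/423707) = 498486/361895 - 129*(-257)*(-1/423707) = 498486/361895 + 33153*(-1/423707) = 498486/361895 - 33153/423707 = 199214102667/153337444765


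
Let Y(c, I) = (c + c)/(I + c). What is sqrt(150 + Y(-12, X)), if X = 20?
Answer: 7*sqrt(3) ≈ 12.124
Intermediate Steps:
Y(c, I) = 2*c/(I + c) (Y(c, I) = (2*c)/(I + c) = 2*c/(I + c))
sqrt(150 + Y(-12, X)) = sqrt(150 + 2*(-12)/(20 - 12)) = sqrt(150 + 2*(-12)/8) = sqrt(150 + 2*(-12)*(1/8)) = sqrt(150 - 3) = sqrt(147) = 7*sqrt(3)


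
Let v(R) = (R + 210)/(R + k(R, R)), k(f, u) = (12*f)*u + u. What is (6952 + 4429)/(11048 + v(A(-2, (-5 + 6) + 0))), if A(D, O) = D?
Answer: 125191/121580 ≈ 1.0297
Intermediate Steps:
k(f, u) = u + 12*f*u (k(f, u) = 12*f*u + u = u + 12*f*u)
v(R) = (210 + R)/(R + R*(1 + 12*R)) (v(R) = (R + 210)/(R + R*(1 + 12*R)) = (210 + R)/(R + R*(1 + 12*R)))
(6952 + 4429)/(11048 + v(A(-2, (-5 + 6) + 0))) = (6952 + 4429)/(11048 + (½)*(210 - 2)/(-2*(1 + 6*(-2)))) = 11381/(11048 + (½)*(-½)*208/(1 - 12)) = 11381/(11048 + (½)*(-½)*208/(-11)) = 11381/(11048 + (½)*(-½)*(-1/11)*208) = 11381/(11048 + 52/11) = 11381/(121580/11) = 11381*(11/121580) = 125191/121580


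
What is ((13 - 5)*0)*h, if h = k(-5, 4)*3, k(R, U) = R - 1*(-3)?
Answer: 0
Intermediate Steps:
k(R, U) = 3 + R (k(R, U) = R + 3 = 3 + R)
h = -6 (h = (3 - 5)*3 = -2*3 = -6)
((13 - 5)*0)*h = ((13 - 5)*0)*(-6) = (8*0)*(-6) = 0*(-6) = 0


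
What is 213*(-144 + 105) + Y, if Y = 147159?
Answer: 138852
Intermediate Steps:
213*(-144 + 105) + Y = 213*(-144 + 105) + 147159 = 213*(-39) + 147159 = -8307 + 147159 = 138852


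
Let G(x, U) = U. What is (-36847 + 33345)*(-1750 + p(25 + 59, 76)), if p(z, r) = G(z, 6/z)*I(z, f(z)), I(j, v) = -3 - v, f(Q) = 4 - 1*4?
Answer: 42904753/7 ≈ 6.1292e+6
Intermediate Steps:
f(Q) = 0 (f(Q) = 4 - 4 = 0)
p(z, r) = -18/z (p(z, r) = (6/z)*(-3 - 1*0) = (6/z)*(-3 + 0) = (6/z)*(-3) = -18/z)
(-36847 + 33345)*(-1750 + p(25 + 59, 76)) = (-36847 + 33345)*(-1750 - 18/(25 + 59)) = -3502*(-1750 - 18/84) = -3502*(-1750 - 18*1/84) = -3502*(-1750 - 3/14) = -3502*(-24503/14) = 42904753/7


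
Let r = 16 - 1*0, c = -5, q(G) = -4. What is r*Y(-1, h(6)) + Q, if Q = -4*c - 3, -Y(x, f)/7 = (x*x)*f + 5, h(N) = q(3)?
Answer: -95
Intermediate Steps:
h(N) = -4
Y(x, f) = -35 - 7*f*x**2 (Y(x, f) = -7*((x*x)*f + 5) = -7*(x**2*f + 5) = -7*(f*x**2 + 5) = -7*(5 + f*x**2) = -35 - 7*f*x**2)
r = 16 (r = 16 + 0 = 16)
Q = 17 (Q = -4*(-5) - 3 = 20 - 3 = 17)
r*Y(-1, h(6)) + Q = 16*(-35 - 7*(-4)*(-1)**2) + 17 = 16*(-35 - 7*(-4)*1) + 17 = 16*(-35 + 28) + 17 = 16*(-7) + 17 = -112 + 17 = -95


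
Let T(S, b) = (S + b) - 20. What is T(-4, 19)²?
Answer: 25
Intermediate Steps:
T(S, b) = -20 + S + b
T(-4, 19)² = (-20 - 4 + 19)² = (-5)² = 25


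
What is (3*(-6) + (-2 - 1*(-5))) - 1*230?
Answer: -245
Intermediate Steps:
(3*(-6) + (-2 - 1*(-5))) - 1*230 = (-18 + (-2 + 5)) - 230 = (-18 + 3) - 230 = -15 - 230 = -245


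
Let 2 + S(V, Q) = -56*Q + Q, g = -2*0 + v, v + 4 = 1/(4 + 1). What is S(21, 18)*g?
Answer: 18848/5 ≈ 3769.6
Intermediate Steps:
v = -19/5 (v = -4 + 1/(4 + 1) = -4 + 1/5 = -19/5 ≈ -3.8000)
g = -19/5 (g = -2*0 - 19/5 = 0 - 19/5 = -19/5 ≈ -3.8000)
S(V, Q) = -2 - 55*Q (S(V, Q) = -2 + (-56*Q + Q) = -2 - 55*Q)
S(21, 18)*g = (-2 - 55*18)*(-19/5) = (-2 - 990)*(-19/5) = -992*(-19/5) = 18848/5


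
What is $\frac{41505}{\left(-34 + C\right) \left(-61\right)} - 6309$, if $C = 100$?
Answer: $- \frac{8480513}{1342} \approx -6319.3$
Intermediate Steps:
$\frac{41505}{\left(-34 + C\right) \left(-61\right)} - 6309 = \frac{41505}{\left(-34 + 100\right) \left(-61\right)} - 6309 = \frac{41505}{66 \left(-61\right)} - 6309 = \frac{41505}{-4026} - 6309 = 41505 \left(- \frac{1}{4026}\right) - 6309 = - \frac{13835}{1342} - 6309 = - \frac{8480513}{1342}$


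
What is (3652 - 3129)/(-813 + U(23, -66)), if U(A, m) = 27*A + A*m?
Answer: -523/1710 ≈ -0.30585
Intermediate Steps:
(3652 - 3129)/(-813 + U(23, -66)) = (3652 - 3129)/(-813 + 23*(27 - 66)) = 523/(-813 + 23*(-39)) = 523/(-813 - 897) = 523/(-1710) = 523*(-1/1710) = -523/1710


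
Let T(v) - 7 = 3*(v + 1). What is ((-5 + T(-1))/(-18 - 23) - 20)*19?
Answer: -15618/41 ≈ -380.93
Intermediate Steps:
T(v) = 10 + 3*v (T(v) = 7 + 3*(v + 1) = 7 + 3*(1 + v) = 7 + (3 + 3*v) = 10 + 3*v)
((-5 + T(-1))/(-18 - 23) - 20)*19 = ((-5 + (10 + 3*(-1)))/(-18 - 23) - 20)*19 = ((-5 + (10 - 3))/(-41) - 20)*19 = ((-5 + 7)*(-1/41) - 20)*19 = (2*(-1/41) - 20)*19 = (-2/41 - 20)*19 = -822/41*19 = -15618/41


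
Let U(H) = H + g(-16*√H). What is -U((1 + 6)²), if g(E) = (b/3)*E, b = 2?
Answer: 77/3 ≈ 25.667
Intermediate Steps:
g(E) = 2*E/3 (g(E) = (2/3)*E = (2*(⅓))*E = 2*E/3)
U(H) = H - 32*√H/3 (U(H) = H + 2*(-16*√H)/3 = H - 32*√H/3)
-U((1 + 6)²) = -((1 + 6)² - 32*√((1 + 6)²)/3) = -(7² - 32*√(7²)/3) = -(49 - 32*√49/3) = -(49 - 32/3*7) = -(49 - 224/3) = -1*(-77/3) = 77/3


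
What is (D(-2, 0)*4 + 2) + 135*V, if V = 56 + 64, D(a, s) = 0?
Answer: 16202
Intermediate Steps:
V = 120
(D(-2, 0)*4 + 2) + 135*V = (0*4 + 2) + 135*120 = (0 + 2) + 16200 = 2 + 16200 = 16202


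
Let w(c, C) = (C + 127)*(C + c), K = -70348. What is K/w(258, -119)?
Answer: -17587/278 ≈ -63.263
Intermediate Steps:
w(c, C) = (127 + C)*(C + c)
K/w(258, -119) = -70348/((-119)² + 127*(-119) + 127*258 - 119*258) = -70348/(14161 - 15113 + 32766 - 30702) = -70348/1112 = -70348*1/1112 = -17587/278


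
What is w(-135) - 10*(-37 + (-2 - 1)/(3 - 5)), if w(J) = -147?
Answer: 208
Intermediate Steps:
w(-135) - 10*(-37 + (-2 - 1)/(3 - 5)) = -147 - 10*(-37 + (-2 - 1)/(3 - 5)) = -147 - 10*(-37 - 3/(-2)) = -147 - 10*(-37 - ½*(-3)) = -147 - 10*(-37 + 3/2) = -147 - 10*(-71/2) = -147 + 355 = 208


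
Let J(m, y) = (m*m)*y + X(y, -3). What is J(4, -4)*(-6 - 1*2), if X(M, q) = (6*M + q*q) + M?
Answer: 664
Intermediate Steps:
X(M, q) = q² + 7*M (X(M, q) = (6*M + q²) + M = (q² + 6*M) + M = q² + 7*M)
J(m, y) = 9 + 7*y + y*m² (J(m, y) = (m*m)*y + ((-3)² + 7*y) = m²*y + (9 + 7*y) = y*m² + (9 + 7*y) = 9 + 7*y + y*m²)
J(4, -4)*(-6 - 1*2) = (9 + 7*(-4) - 4*4²)*(-6 - 1*2) = (9 - 28 - 4*16)*(-6 - 2) = (9 - 28 - 64)*(-8) = -83*(-8) = 664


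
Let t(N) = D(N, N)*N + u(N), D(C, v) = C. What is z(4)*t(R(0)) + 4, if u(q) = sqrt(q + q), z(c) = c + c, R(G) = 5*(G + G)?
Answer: 4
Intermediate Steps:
R(G) = 10*G (R(G) = 5*(2*G) = 10*G)
z(c) = 2*c
u(q) = sqrt(2)*sqrt(q) (u(q) = sqrt(2*q) = sqrt(2)*sqrt(q))
t(N) = N**2 + sqrt(2)*sqrt(N) (t(N) = N*N + sqrt(2)*sqrt(N) = N**2 + sqrt(2)*sqrt(N))
z(4)*t(R(0)) + 4 = (2*4)*((10*0)**2 + sqrt(2)*sqrt(10*0)) + 4 = 8*(0**2 + sqrt(2)*sqrt(0)) + 4 = 8*(0 + sqrt(2)*0) + 4 = 8*(0 + 0) + 4 = 8*0 + 4 = 0 + 4 = 4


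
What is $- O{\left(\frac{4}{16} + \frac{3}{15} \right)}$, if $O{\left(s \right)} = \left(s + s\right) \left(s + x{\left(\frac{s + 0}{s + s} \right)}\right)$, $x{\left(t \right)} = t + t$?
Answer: $- \frac{261}{200} \approx -1.305$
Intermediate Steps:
$x{\left(t \right)} = 2 t$
$O{\left(s \right)} = 2 s \left(1 + s\right)$ ($O{\left(s \right)} = \left(s + s\right) \left(s + 2 \frac{s + 0}{s + s}\right) = 2 s \left(s + 2 \frac{s}{2 s}\right) = 2 s \left(s + 2 s \frac{1}{2 s}\right) = 2 s \left(s + 2 \cdot \frac{1}{2}\right) = 2 s \left(s + 1\right) = 2 s \left(1 + s\right)$)
$- O{\left(\frac{4}{16} + \frac{3}{15} \right)} = - 2 \left(\frac{4}{16} + \frac{3}{15}\right) \left(1 + \left(\frac{4}{16} + \frac{3}{15}\right)\right) = - 2 \left(4 \cdot \frac{1}{16} + 3 \cdot \frac{1}{15}\right) \left(1 + \left(4 \cdot \frac{1}{16} + 3 \cdot \frac{1}{15}\right)\right) = - 2 \left(\frac{1}{4} + \frac{1}{5}\right) \left(1 + \left(\frac{1}{4} + \frac{1}{5}\right)\right) = - \frac{2 \cdot 9 \left(1 + \frac{9}{20}\right)}{20} = - \frac{2 \cdot 9 \cdot 29}{20 \cdot 20} = \left(-1\right) \frac{261}{200} = - \frac{261}{200}$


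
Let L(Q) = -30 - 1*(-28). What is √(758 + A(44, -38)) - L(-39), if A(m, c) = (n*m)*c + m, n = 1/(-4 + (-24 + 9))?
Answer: 2 + √890 ≈ 31.833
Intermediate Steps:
L(Q) = -2 (L(Q) = -30 + 28 = -2)
n = -1/19 (n = 1/(-4 - 15) = 1/(-19) = -1/19 ≈ -0.052632)
A(m, c) = m - c*m/19 (A(m, c) = (-m/19)*c + m = -c*m/19 + m = m - c*m/19)
√(758 + A(44, -38)) - L(-39) = √(758 + (1/19)*44*(19 - 1*(-38))) - 1*(-2) = √(758 + (1/19)*44*(19 + 38)) + 2 = √(758 + (1/19)*44*57) + 2 = √(758 + 132) + 2 = √890 + 2 = 2 + √890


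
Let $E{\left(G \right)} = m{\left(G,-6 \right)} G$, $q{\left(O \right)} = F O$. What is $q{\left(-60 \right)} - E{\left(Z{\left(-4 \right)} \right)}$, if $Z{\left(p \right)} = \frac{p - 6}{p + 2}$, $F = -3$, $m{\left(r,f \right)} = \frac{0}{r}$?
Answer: $180$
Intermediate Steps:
$m{\left(r,f \right)} = 0$
$Z{\left(p \right)} = \frac{-6 + p}{2 + p}$
$q{\left(O \right)} = - 3 O$
$E{\left(G \right)} = 0$ ($E{\left(G \right)} = 0 G = 0$)
$q{\left(-60 \right)} - E{\left(Z{\left(-4 \right)} \right)} = \left(-3\right) \left(-60\right) - 0 = 180 + 0 = 180$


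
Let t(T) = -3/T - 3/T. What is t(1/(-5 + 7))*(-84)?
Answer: 1008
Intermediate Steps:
t(T) = -6/T
t(1/(-5 + 7))*(-84) = -6/(1/(-5 + 7))*(-84) = -6/(1/2)*(-84) = -6/1/2*(-84) = -6*2*(-84) = -12*(-84) = 1008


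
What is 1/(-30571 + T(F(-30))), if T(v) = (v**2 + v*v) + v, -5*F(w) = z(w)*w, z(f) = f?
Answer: 1/34049 ≈ 2.9369e-5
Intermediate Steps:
F(w) = -w**2/5 (F(w) = -w*w/5 = -w**2/5)
T(v) = v + 2*v**2 (T(v) = (v**2 + v**2) + v = 2*v**2 + v = v + 2*v**2)
1/(-30571 + T(F(-30))) = 1/(-30571 + (-1/5*(-30)**2)*(1 + 2*(-1/5*(-30)**2))) = 1/(-30571 + (-1/5*900)*(1 + 2*(-1/5*900))) = 1/(-30571 - 180*(1 + 2*(-180))) = 1/(-30571 - 180*(1 - 360)) = 1/(-30571 - 180*(-359)) = 1/(-30571 + 64620) = 1/34049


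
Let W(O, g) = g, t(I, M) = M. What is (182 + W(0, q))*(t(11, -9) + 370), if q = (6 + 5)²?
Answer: 109383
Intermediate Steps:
q = 121 (q = 11² = 121)
(182 + W(0, q))*(t(11, -9) + 370) = (182 + 121)*(-9 + 370) = 303*361 = 109383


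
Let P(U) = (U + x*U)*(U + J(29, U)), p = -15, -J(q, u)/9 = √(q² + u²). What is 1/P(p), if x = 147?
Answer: -1/12745908 + √1066/21243180 ≈ 1.4585e-6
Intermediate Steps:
J(q, u) = -9*√(q² + u²)
P(U) = 148*U*(U - 9*√(841 + U²)) (P(U) = (U + 147*U)*(U - 9*√(29² + U²)) = (148*U)*(U - 9*√(841 + U²)) = 148*U*(U - 9*√(841 + U²)))
1/P(p) = 1/(148*(-15)*(-15 - 9*√(841 + (-15)²))) = 1/(148*(-15)*(-15 - 9*√(841 + 225))) = 1/(148*(-15)*(-15 - 9*√1066)) = 1/(33300 + 19980*√1066)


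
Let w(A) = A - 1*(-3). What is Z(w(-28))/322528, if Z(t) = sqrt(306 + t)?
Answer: sqrt(281)/322528 ≈ 5.1974e-5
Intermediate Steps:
w(A) = 3 + A (w(A) = A + 3 = 3 + A)
Z(w(-28))/322528 = sqrt(306 + (3 - 28))/322528 = sqrt(306 - 25)*(1/322528) = sqrt(281)*(1/322528) = sqrt(281)/322528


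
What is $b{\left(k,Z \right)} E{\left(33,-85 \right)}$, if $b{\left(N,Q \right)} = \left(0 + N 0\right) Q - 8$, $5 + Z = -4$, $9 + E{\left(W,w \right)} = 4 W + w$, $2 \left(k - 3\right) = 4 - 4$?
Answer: $-304$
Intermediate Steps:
$k = 3$ ($k = 3 + \frac{4 - 4}{2} = 3 + \frac{1}{2} \cdot 0 = 3 + 0 = 3$)
$E{\left(W,w \right)} = -9 + w + 4 W$ ($E{\left(W,w \right)} = -9 + \left(4 W + w\right) = -9 + \left(w + 4 W\right) = -9 + w + 4 W$)
$Z = -9$ ($Z = -5 - 4 = -9$)
$b{\left(N,Q \right)} = -8$ ($b{\left(N,Q \right)} = \left(0 + 0\right) Q - 8 = 0 Q - 8 = 0 - 8 = -8$)
$b{\left(k,Z \right)} E{\left(33,-85 \right)} = - 8 \left(-9 - 85 + 4 \cdot 33\right) = - 8 \left(-9 - 85 + 132\right) = \left(-8\right) 38 = -304$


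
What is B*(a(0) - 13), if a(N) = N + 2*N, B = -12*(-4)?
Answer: -624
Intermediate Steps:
B = 48
a(N) = 3*N
B*(a(0) - 13) = 48*(3*0 - 13) = 48*(0 - 13) = 48*(-13) = -624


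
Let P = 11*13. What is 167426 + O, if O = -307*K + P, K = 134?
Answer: 126431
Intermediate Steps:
P = 143
O = -40995 (O = -307*134 + 143 = -41138 + 143 = -40995)
167426 + O = 167426 - 40995 = 126431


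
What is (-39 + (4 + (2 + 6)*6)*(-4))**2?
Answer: 61009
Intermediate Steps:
(-39 + (4 + (2 + 6)*6)*(-4))**2 = (-39 + (4 + 8*6)*(-4))**2 = (-39 + (4 + 48)*(-4))**2 = (-39 + 52*(-4))**2 = (-39 - 208)**2 = (-247)**2 = 61009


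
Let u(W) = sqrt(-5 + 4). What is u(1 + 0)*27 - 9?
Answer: -9 + 27*I ≈ -9.0 + 27.0*I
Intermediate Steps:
u(W) = I (u(W) = sqrt(-1) = I)
u(1 + 0)*27 - 9 = I*27 - 9 = 27*I - 9 = -9 + 27*I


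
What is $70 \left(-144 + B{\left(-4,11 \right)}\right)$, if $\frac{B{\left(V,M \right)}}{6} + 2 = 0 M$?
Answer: $-10920$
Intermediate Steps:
$B{\left(V,M \right)} = -12$ ($B{\left(V,M \right)} = -12 + 6 \cdot 0 M = -12 + 6 \cdot 0 = -12 + 0 = -12$)
$70 \left(-144 + B{\left(-4,11 \right)}\right) = 70 \left(-144 - 12\right) = 70 \left(-156\right) = -10920$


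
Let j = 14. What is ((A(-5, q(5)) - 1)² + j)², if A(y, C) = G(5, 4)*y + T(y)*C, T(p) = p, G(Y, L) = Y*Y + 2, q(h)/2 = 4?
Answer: 960380100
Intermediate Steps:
q(h) = 8 (q(h) = 2*4 = 8)
G(Y, L) = 2 + Y² (G(Y, L) = Y² + 2 = 2 + Y²)
A(y, C) = 27*y + C*y (A(y, C) = (2 + 5²)*y + y*C = (2 + 25)*y + C*y = 27*y + C*y)
((A(-5, q(5)) - 1)² + j)² = ((-5*(27 + 8) - 1)² + 14)² = ((-5*35 - 1)² + 14)² = ((-175 - 1)² + 14)² = ((-176)² + 14)² = (30976 + 14)² = 30990² = 960380100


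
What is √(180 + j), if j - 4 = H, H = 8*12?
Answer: 2*√70 ≈ 16.733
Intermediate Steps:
H = 96
j = 100 (j = 4 + 96 = 100)
√(180 + j) = √(180 + 100) = √280 = 2*√70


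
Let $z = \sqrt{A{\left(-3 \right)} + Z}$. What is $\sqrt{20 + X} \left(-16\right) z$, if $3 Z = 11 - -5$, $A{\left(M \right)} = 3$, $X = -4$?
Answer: $- \frac{320 \sqrt{3}}{3} \approx -184.75$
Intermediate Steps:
$Z = \frac{16}{3}$ ($Z = \frac{11 - -5}{3} = \frac{11 + 5}{3} = \frac{1}{3} \cdot 16 = \frac{16}{3} \approx 5.3333$)
$z = \frac{5 \sqrt{3}}{3}$ ($z = \sqrt{3 + \frac{16}{3}} = \sqrt{\frac{25}{3}} = \frac{5 \sqrt{3}}{3} \approx 2.8868$)
$\sqrt{20 + X} \left(-16\right) z = \sqrt{20 - 4} \left(-16\right) \frac{5 \sqrt{3}}{3} = \sqrt{16} \left(-16\right) \frac{5 \sqrt{3}}{3} = 4 \left(-16\right) \frac{5 \sqrt{3}}{3} = - 64 \frac{5 \sqrt{3}}{3} = - \frac{320 \sqrt{3}}{3}$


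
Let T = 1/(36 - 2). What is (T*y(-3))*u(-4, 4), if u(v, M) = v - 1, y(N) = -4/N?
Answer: -10/51 ≈ -0.19608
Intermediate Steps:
u(v, M) = -1 + v
T = 1/34 ≈ 0.029412
(T*y(-3))*u(-4, 4) = ((-4/(-3))/34)*(-1 - 4) = ((-4*(-⅓))/34)*(-5) = ((1/34)*(4/3))*(-5) = (2/51)*(-5) = -10/51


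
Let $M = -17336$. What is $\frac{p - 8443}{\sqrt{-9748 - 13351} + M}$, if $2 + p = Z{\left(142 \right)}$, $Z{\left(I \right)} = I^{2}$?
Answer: $- \frac{203160584}{300559995} - \frac{11719 i \sqrt{23099}}{300559995} \approx -0.67594 - 0.0059259 i$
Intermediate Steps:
$p = 20162$ ($p = -2 + 142^{2} = -2 + 20164 = 20162$)
$\frac{p - 8443}{\sqrt{-9748 - 13351} + M} = \frac{20162 - 8443}{\sqrt{-9748 - 13351} - 17336} = \frac{11719}{\sqrt{-23099} - 17336} = \frac{11719}{i \sqrt{23099} - 17336} = \frac{11719}{-17336 + i \sqrt{23099}}$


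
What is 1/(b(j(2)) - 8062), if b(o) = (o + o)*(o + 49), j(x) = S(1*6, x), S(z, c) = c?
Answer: -1/7858 ≈ -0.00012726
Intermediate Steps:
j(x) = x
b(o) = 2*o*(49 + o) (b(o) = (2*o)*(49 + o) = 2*o*(49 + o))
1/(b(j(2)) - 8062) = 1/(2*2*(49 + 2) - 8062) = 1/(2*2*51 - 8062) = 1/(204 - 8062) = 1/(-7858) = -1/7858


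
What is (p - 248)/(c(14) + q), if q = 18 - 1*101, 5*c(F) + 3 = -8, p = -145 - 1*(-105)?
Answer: 240/71 ≈ 3.3803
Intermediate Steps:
p = -40 (p = -145 + 105 = -40)
c(F) = -11/5 (c(F) = -3/5 + (1/5)*(-8) = -3/5 - 8/5 = -11/5)
q = -83 (q = 18 - 101 = -83)
(p - 248)/(c(14) + q) = (-40 - 248)/(-11/5 - 83) = -288/(-426/5) = -288*(-5/426) = 240/71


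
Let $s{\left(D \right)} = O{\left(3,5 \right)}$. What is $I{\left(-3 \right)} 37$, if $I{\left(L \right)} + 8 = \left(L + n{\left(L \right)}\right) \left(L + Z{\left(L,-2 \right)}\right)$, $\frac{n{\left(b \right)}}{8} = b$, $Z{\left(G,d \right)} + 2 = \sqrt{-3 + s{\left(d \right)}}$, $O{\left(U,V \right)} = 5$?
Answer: $4699 - 999 \sqrt{2} \approx 3286.2$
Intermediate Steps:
$s{\left(D \right)} = 5$
$Z{\left(G,d \right)} = -2 + \sqrt{2}$ ($Z{\left(G,d \right)} = -2 + \sqrt{-3 + 5} = -2 + \sqrt{2}$)
$n{\left(b \right)} = 8 b$
$I{\left(L \right)} = -8 + 9 L \left(-2 + L + \sqrt{2}\right)$ ($I{\left(L \right)} = -8 + \left(L + 8 L\right) \left(L - \left(2 - \sqrt{2}\right)\right) = -8 + 9 L \left(-2 + L + \sqrt{2}\right)$)
$I{\left(-3 \right)} 37 = \left(-8 + 9 \left(-3\right)^{2} - - 27 \left(2 - \sqrt{2}\right)\right) 37 = \left(-8 + 9 \cdot 9 + \left(54 - 27 \sqrt{2}\right)\right) 37 = \left(-8 + 81 + \left(54 - 27 \sqrt{2}\right)\right) 37 = \left(127 - 27 \sqrt{2}\right) 37 = 4699 - 999 \sqrt{2}$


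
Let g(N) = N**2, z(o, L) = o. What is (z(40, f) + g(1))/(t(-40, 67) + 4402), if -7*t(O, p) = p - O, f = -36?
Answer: 287/30707 ≈ 0.0093464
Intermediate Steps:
t(O, p) = -p/7 + O/7 (t(O, p) = -(p - O)/7 = -p/7 + O/7)
(z(40, f) + g(1))/(t(-40, 67) + 4402) = (40 + 1**2)/((-1/7*67 + (1/7)*(-40)) + 4402) = (40 + 1)/((-67/7 - 40/7) + 4402) = 41/(-107/7 + 4402) = 41/(30707/7) = 41*(7/30707) = 287/30707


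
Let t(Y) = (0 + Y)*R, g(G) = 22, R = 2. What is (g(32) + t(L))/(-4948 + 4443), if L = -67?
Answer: 112/505 ≈ 0.22178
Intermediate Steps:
t(Y) = 2*Y (t(Y) = (0 + Y)*2 = Y*2 = 2*Y)
(g(32) + t(L))/(-4948 + 4443) = (22 + 2*(-67))/(-4948 + 4443) = (22 - 134)/(-505) = -112*(-1/505) = 112/505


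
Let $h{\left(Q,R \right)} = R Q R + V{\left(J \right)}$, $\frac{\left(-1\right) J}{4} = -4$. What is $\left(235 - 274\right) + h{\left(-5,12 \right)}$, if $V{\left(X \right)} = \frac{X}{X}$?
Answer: $-758$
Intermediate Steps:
$J = 16$ ($J = \left(-4\right) \left(-4\right) = 16$)
$V{\left(X \right)} = 1$
$h{\left(Q,R \right)} = 1 + Q R^{2}$ ($h{\left(Q,R \right)} = R Q R + 1 = Q R R + 1 = Q R^{2} + 1 = 1 + Q R^{2}$)
$\left(235 - 274\right) + h{\left(-5,12 \right)} = \left(235 - 274\right) + \left(1 - 5 \cdot 12^{2}\right) = -39 + \left(1 - 720\right) = -39 - 719 = -758$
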